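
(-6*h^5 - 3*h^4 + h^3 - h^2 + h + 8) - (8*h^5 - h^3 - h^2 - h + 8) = -14*h^5 - 3*h^4 + 2*h^3 + 2*h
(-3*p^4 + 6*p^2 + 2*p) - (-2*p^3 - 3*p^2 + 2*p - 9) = -3*p^4 + 2*p^3 + 9*p^2 + 9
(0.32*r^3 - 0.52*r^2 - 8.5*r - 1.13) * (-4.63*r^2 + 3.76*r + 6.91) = -1.4816*r^5 + 3.6108*r^4 + 39.611*r^3 - 30.3213*r^2 - 62.9838*r - 7.8083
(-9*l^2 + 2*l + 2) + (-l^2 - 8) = -10*l^2 + 2*l - 6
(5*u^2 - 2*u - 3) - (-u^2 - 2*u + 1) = 6*u^2 - 4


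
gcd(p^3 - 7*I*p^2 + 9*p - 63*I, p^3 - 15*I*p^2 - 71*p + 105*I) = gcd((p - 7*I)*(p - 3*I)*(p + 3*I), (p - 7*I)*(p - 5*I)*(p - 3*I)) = p^2 - 10*I*p - 21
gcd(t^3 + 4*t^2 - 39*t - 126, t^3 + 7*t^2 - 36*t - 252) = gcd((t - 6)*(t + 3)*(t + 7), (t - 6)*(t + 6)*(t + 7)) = t^2 + t - 42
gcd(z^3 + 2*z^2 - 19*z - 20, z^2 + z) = z + 1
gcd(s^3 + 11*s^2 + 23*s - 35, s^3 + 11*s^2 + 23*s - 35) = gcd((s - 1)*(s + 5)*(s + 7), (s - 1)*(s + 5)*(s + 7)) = s^3 + 11*s^2 + 23*s - 35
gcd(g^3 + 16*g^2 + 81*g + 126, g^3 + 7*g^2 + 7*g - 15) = g + 3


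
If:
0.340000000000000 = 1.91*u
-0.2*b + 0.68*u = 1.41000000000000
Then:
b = -6.44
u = 0.18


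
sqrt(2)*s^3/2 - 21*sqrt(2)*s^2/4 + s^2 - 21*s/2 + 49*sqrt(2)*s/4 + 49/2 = (s - 7)*(s - 7/2)*(sqrt(2)*s/2 + 1)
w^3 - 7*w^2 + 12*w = w*(w - 4)*(w - 3)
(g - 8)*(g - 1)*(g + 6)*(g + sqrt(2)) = g^4 - 3*g^3 + sqrt(2)*g^3 - 46*g^2 - 3*sqrt(2)*g^2 - 46*sqrt(2)*g + 48*g + 48*sqrt(2)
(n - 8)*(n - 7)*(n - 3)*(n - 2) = n^4 - 20*n^3 + 137*n^2 - 370*n + 336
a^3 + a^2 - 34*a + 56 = (a - 4)*(a - 2)*(a + 7)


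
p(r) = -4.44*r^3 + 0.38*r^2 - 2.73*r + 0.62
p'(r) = -13.32*r^2 + 0.76*r - 2.73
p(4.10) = -310.19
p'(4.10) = -223.52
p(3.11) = -137.75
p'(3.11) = -129.20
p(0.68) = -2.46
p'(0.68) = -8.37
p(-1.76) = 30.81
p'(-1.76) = -45.33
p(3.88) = -263.60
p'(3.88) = -200.31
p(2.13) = -46.38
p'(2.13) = -61.54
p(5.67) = -811.98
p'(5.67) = -426.64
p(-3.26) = 167.39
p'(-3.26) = -146.77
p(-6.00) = 989.72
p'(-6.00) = -486.81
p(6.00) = -961.12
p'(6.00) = -477.69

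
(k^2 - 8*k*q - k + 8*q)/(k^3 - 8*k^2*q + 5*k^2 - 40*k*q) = (k - 1)/(k*(k + 5))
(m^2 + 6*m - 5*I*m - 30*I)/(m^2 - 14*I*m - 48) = (m^2 + m*(6 - 5*I) - 30*I)/(m^2 - 14*I*m - 48)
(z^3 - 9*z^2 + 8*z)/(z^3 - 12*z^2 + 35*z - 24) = z/(z - 3)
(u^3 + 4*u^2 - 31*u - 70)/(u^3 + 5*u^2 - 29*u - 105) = (u + 2)/(u + 3)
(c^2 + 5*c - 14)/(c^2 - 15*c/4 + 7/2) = 4*(c + 7)/(4*c - 7)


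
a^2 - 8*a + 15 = (a - 5)*(a - 3)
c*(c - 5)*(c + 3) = c^3 - 2*c^2 - 15*c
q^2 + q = q*(q + 1)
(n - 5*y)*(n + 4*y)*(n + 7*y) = n^3 + 6*n^2*y - 27*n*y^2 - 140*y^3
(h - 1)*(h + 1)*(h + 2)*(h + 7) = h^4 + 9*h^3 + 13*h^2 - 9*h - 14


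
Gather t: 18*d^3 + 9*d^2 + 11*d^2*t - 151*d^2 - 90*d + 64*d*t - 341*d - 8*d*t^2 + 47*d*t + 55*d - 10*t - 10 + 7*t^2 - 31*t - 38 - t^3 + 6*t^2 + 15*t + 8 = 18*d^3 - 142*d^2 - 376*d - t^3 + t^2*(13 - 8*d) + t*(11*d^2 + 111*d - 26) - 40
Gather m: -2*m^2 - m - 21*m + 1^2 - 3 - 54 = -2*m^2 - 22*m - 56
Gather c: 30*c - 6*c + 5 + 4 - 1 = 24*c + 8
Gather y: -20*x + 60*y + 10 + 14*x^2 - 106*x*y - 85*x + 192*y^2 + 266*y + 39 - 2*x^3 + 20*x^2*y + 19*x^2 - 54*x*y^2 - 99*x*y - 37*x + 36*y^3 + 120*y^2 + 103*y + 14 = -2*x^3 + 33*x^2 - 142*x + 36*y^3 + y^2*(312 - 54*x) + y*(20*x^2 - 205*x + 429) + 63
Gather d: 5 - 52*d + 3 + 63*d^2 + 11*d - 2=63*d^2 - 41*d + 6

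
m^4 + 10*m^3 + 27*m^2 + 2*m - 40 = (m - 1)*(m + 2)*(m + 4)*(m + 5)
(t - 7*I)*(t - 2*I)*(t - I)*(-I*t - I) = -I*t^4 - 10*t^3 - I*t^3 - 10*t^2 + 23*I*t^2 + 14*t + 23*I*t + 14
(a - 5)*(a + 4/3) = a^2 - 11*a/3 - 20/3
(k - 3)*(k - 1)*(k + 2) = k^3 - 2*k^2 - 5*k + 6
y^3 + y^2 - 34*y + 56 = (y - 4)*(y - 2)*(y + 7)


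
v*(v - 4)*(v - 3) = v^3 - 7*v^2 + 12*v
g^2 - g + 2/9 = (g - 2/3)*(g - 1/3)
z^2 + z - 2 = (z - 1)*(z + 2)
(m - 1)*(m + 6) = m^2 + 5*m - 6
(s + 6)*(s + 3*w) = s^2 + 3*s*w + 6*s + 18*w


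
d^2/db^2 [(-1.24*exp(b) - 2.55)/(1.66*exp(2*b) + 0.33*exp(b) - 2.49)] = (-3.416944*exp(4*b) - 27.427848*exp(3*b) - 34.943166*exp(2*b) - 43.457283*exp(b) - 9.783459)*exp(b)/(4.574296*exp(6*b) + 2.728044*exp(5*b) - 20.04201*exp(4*b) - 8.148195*exp(3*b) + 30.063015*exp(2*b) + 6.138099*exp(b) - 15.438249)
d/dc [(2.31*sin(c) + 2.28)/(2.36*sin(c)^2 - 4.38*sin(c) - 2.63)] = (-5.4516*sin(c)^2 - 10.7616*sin(c) + 3.9111)*cos(c)/(5.5696*sin(c)^4 - 20.6736*sin(c)^3 + 6.7708*sin(c)^2 + 23.0388*sin(c) + 6.9169)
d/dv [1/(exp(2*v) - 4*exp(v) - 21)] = 2*(2 - exp(v))*exp(v)/(-exp(2*v) + 4*exp(v) + 21)^2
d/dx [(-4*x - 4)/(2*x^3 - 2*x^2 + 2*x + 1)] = 4*(4*x^3 + 4*x^2 - 4*x + 1)/(4*x^6 - 8*x^5 + 12*x^4 - 4*x^3 + 4*x + 1)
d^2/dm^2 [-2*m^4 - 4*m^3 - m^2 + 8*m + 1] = -24*m^2 - 24*m - 2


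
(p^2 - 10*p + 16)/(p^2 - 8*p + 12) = (p - 8)/(p - 6)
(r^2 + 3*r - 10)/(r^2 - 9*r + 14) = (r + 5)/(r - 7)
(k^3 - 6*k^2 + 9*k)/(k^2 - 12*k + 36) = k*(k^2 - 6*k + 9)/(k^2 - 12*k + 36)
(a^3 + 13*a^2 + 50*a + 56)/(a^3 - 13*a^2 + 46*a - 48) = (a^3 + 13*a^2 + 50*a + 56)/(a^3 - 13*a^2 + 46*a - 48)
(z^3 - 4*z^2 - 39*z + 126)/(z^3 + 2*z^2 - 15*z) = (z^2 - z - 42)/(z*(z + 5))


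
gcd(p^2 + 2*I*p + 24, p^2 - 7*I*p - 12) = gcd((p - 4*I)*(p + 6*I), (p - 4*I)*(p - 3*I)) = p - 4*I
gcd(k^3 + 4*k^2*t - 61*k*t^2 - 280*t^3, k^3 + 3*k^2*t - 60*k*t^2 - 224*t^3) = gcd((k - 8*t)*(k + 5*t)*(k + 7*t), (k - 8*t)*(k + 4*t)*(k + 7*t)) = -k^2 + k*t + 56*t^2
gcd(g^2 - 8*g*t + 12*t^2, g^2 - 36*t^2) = -g + 6*t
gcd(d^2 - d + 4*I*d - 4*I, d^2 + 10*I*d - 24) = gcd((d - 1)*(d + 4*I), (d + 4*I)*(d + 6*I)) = d + 4*I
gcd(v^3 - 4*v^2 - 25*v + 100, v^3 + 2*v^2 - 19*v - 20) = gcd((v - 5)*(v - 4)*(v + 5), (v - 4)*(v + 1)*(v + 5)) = v^2 + v - 20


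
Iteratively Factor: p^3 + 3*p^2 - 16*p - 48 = (p - 4)*(p^2 + 7*p + 12) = (p - 4)*(p + 3)*(p + 4)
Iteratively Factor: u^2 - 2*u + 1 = (u - 1)*(u - 1)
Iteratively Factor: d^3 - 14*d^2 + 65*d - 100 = (d - 4)*(d^2 - 10*d + 25) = (d - 5)*(d - 4)*(d - 5)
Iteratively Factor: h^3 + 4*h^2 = (h)*(h^2 + 4*h) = h^2*(h + 4)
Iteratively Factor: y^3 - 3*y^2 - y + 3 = (y + 1)*(y^2 - 4*y + 3) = (y - 1)*(y + 1)*(y - 3)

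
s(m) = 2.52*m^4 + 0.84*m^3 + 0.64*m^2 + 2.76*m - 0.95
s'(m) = 10.08*m^3 + 2.52*m^2 + 1.28*m + 2.76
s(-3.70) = 427.34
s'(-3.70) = -478.06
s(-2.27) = 53.17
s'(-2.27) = -105.07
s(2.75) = 173.07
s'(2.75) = 234.97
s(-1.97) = 27.63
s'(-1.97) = -67.05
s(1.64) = 27.23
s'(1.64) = 56.10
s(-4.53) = 982.78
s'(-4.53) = -888.36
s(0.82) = 3.35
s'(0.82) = 11.06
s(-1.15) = -0.15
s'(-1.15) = -10.71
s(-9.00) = 15947.41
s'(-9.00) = -7152.96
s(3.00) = 239.89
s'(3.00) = 301.44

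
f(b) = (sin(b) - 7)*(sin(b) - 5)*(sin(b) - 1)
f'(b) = (sin(b) - 7)*(sin(b) - 5)*cos(b) + (sin(b) - 7)*(sin(b) - 1)*cos(b) + (sin(b) - 5)*(sin(b) - 1)*cos(b)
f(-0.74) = -72.91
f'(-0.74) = 48.66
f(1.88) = -1.16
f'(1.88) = -7.59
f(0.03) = -33.60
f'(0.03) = 46.20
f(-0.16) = -42.82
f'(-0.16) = 50.56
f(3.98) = -77.55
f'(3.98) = -45.46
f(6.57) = -22.72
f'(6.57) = 38.26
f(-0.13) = -41.31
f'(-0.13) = 50.00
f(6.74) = -16.71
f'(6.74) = 32.41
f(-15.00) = -71.34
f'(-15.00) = -49.51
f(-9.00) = -56.65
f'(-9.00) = -53.05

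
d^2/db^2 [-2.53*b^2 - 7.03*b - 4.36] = -5.06000000000000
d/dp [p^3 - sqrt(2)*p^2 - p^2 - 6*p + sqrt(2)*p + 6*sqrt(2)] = 3*p^2 - 2*sqrt(2)*p - 2*p - 6 + sqrt(2)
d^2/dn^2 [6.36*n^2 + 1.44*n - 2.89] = 12.7200000000000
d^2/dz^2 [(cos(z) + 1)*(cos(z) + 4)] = -5*cos(z) - 2*cos(2*z)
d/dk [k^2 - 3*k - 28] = 2*k - 3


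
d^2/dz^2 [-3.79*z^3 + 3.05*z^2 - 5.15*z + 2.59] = 6.1 - 22.74*z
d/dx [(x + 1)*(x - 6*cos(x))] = x + (x + 1)*(6*sin(x) + 1) - 6*cos(x)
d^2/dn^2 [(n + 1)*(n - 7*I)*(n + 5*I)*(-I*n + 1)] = -12*I*n^2 - 6*n*(1 + I) - 2 - 74*I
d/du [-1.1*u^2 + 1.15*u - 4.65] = 1.15 - 2.2*u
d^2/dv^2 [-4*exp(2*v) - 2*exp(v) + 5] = (-16*exp(v) - 2)*exp(v)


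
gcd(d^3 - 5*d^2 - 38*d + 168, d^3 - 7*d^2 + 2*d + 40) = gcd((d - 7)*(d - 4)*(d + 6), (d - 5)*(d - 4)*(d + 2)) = d - 4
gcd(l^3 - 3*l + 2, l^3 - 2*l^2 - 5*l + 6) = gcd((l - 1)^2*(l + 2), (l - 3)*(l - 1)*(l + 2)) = l^2 + l - 2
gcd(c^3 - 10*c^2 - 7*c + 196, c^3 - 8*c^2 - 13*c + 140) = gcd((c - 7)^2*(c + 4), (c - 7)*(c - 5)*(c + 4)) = c^2 - 3*c - 28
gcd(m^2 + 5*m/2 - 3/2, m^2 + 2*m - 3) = m + 3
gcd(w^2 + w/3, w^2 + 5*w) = w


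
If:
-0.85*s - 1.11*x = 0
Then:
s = -1.30588235294118*x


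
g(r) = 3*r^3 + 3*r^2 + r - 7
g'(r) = 9*r^2 + 6*r + 1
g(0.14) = -6.79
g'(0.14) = 2.02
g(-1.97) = -20.26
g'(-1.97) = 24.11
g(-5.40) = -397.31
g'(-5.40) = 231.04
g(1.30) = 5.96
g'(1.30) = 24.01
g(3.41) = 150.25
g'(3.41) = 126.11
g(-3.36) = -90.29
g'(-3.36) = 82.45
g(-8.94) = -1919.72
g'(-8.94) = 666.67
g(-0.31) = -7.11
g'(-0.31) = 0.00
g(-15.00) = -9472.00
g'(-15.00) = 1936.00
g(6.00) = 755.00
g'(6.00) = 361.00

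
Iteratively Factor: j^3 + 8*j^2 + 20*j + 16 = (j + 4)*(j^2 + 4*j + 4) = (j + 2)*(j + 4)*(j + 2)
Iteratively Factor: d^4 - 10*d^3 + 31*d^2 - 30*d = (d - 5)*(d^3 - 5*d^2 + 6*d) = (d - 5)*(d - 3)*(d^2 - 2*d) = d*(d - 5)*(d - 3)*(d - 2)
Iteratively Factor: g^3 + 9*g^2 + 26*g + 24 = (g + 2)*(g^2 + 7*g + 12) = (g + 2)*(g + 4)*(g + 3)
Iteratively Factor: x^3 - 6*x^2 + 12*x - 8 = (x - 2)*(x^2 - 4*x + 4) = (x - 2)^2*(x - 2)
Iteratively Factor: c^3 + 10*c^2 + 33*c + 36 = (c + 4)*(c^2 + 6*c + 9) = (c + 3)*(c + 4)*(c + 3)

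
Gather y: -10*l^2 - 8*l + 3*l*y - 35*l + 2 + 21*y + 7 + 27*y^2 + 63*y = -10*l^2 - 43*l + 27*y^2 + y*(3*l + 84) + 9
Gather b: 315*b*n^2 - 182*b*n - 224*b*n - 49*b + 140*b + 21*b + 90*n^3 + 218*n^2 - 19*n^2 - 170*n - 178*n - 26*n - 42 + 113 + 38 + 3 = b*(315*n^2 - 406*n + 112) + 90*n^3 + 199*n^2 - 374*n + 112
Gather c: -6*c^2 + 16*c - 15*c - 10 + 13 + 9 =-6*c^2 + c + 12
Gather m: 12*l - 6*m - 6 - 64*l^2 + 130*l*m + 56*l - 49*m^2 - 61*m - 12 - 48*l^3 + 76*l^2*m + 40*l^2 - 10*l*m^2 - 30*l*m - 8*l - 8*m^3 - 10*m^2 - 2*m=-48*l^3 - 24*l^2 + 60*l - 8*m^3 + m^2*(-10*l - 59) + m*(76*l^2 + 100*l - 69) - 18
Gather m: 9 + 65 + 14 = 88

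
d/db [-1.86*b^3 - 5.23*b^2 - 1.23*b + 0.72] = -5.58*b^2 - 10.46*b - 1.23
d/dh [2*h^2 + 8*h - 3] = 4*h + 8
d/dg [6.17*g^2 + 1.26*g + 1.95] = 12.34*g + 1.26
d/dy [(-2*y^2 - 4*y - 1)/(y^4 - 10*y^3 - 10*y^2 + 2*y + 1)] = 2*(2*y^5 - 4*y^4 - 38*y^3 - 37*y^2 - 12*y - 1)/(y^8 - 20*y^7 + 80*y^6 + 204*y^5 + 62*y^4 - 60*y^3 - 16*y^2 + 4*y + 1)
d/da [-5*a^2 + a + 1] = 1 - 10*a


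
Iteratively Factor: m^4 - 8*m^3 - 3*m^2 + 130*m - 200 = (m + 4)*(m^3 - 12*m^2 + 45*m - 50) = (m - 5)*(m + 4)*(m^2 - 7*m + 10) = (m - 5)*(m - 2)*(m + 4)*(m - 5)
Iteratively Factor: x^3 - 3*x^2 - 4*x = (x)*(x^2 - 3*x - 4) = x*(x + 1)*(x - 4)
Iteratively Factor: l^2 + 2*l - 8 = (l + 4)*(l - 2)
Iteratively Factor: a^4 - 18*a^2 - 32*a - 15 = (a + 1)*(a^3 - a^2 - 17*a - 15) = (a - 5)*(a + 1)*(a^2 + 4*a + 3) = (a - 5)*(a + 1)*(a + 3)*(a + 1)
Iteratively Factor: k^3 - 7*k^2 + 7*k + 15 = (k - 3)*(k^2 - 4*k - 5) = (k - 5)*(k - 3)*(k + 1)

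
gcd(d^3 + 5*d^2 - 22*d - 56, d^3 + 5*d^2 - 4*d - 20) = d + 2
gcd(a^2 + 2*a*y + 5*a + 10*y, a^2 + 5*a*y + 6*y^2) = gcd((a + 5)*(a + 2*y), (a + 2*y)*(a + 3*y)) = a + 2*y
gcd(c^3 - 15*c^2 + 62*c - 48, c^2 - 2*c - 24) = c - 6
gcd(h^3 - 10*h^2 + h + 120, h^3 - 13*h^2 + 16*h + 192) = h^2 - 5*h - 24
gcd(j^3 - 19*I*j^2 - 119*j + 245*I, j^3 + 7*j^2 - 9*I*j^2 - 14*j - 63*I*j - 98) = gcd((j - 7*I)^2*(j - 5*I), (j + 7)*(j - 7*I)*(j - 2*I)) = j - 7*I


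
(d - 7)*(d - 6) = d^2 - 13*d + 42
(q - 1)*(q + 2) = q^2 + q - 2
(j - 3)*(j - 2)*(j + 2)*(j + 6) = j^4 + 3*j^3 - 22*j^2 - 12*j + 72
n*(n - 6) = n^2 - 6*n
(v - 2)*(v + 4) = v^2 + 2*v - 8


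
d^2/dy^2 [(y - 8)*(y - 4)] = 2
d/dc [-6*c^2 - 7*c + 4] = -12*c - 7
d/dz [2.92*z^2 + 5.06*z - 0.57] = 5.84*z + 5.06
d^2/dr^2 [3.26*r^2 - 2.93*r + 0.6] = 6.52000000000000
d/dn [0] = 0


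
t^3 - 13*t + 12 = (t - 3)*(t - 1)*(t + 4)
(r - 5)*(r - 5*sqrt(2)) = r^2 - 5*sqrt(2)*r - 5*r + 25*sqrt(2)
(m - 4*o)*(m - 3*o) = m^2 - 7*m*o + 12*o^2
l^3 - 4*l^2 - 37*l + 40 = (l - 8)*(l - 1)*(l + 5)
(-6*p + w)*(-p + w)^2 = -6*p^3 + 13*p^2*w - 8*p*w^2 + w^3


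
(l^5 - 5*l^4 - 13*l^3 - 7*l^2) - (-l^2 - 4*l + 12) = l^5 - 5*l^4 - 13*l^3 - 6*l^2 + 4*l - 12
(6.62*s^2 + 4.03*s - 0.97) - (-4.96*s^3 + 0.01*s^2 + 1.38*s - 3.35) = 4.96*s^3 + 6.61*s^2 + 2.65*s + 2.38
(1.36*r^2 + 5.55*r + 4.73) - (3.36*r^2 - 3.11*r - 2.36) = -2.0*r^2 + 8.66*r + 7.09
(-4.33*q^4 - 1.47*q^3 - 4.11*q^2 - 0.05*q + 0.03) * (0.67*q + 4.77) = -2.9011*q^5 - 21.639*q^4 - 9.7656*q^3 - 19.6382*q^2 - 0.2184*q + 0.1431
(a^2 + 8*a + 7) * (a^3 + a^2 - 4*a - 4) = a^5 + 9*a^4 + 11*a^3 - 29*a^2 - 60*a - 28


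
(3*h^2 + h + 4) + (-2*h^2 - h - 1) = h^2 + 3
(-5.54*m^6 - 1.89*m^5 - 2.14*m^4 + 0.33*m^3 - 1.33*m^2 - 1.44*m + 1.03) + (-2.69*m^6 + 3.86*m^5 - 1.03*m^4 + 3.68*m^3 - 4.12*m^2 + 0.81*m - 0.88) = -8.23*m^6 + 1.97*m^5 - 3.17*m^4 + 4.01*m^3 - 5.45*m^2 - 0.63*m + 0.15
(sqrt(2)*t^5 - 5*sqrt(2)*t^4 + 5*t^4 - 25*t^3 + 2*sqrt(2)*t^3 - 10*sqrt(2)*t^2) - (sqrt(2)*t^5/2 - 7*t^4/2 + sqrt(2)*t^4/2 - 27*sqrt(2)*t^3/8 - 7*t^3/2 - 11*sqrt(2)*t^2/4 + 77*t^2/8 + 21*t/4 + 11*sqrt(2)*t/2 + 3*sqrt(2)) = sqrt(2)*t^5/2 - 11*sqrt(2)*t^4/2 + 17*t^4/2 - 43*t^3/2 + 43*sqrt(2)*t^3/8 - 29*sqrt(2)*t^2/4 - 77*t^2/8 - 11*sqrt(2)*t/2 - 21*t/4 - 3*sqrt(2)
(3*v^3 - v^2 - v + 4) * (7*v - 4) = 21*v^4 - 19*v^3 - 3*v^2 + 32*v - 16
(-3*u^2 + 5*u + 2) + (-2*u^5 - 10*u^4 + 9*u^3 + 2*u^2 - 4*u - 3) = -2*u^5 - 10*u^4 + 9*u^3 - u^2 + u - 1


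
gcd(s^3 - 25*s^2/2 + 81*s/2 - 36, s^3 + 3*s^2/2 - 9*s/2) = s - 3/2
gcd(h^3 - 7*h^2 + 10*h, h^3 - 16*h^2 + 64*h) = h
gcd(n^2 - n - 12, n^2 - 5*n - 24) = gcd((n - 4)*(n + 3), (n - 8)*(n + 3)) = n + 3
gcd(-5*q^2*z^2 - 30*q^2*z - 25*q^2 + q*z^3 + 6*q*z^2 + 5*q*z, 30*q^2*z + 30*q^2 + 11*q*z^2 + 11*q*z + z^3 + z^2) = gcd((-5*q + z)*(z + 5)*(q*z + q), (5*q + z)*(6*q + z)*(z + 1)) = z + 1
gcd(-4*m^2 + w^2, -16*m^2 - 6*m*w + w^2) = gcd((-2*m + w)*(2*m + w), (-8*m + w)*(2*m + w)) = 2*m + w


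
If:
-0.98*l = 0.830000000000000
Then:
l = -0.85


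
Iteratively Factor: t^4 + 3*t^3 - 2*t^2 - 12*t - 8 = (t + 2)*(t^3 + t^2 - 4*t - 4) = (t + 1)*(t + 2)*(t^2 - 4) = (t + 1)*(t + 2)^2*(t - 2)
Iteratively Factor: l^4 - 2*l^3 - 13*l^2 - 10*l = (l)*(l^3 - 2*l^2 - 13*l - 10) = l*(l + 2)*(l^2 - 4*l - 5) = l*(l + 1)*(l + 2)*(l - 5)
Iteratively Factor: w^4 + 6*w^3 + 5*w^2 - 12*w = (w + 4)*(w^3 + 2*w^2 - 3*w) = (w + 3)*(w + 4)*(w^2 - w) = w*(w + 3)*(w + 4)*(w - 1)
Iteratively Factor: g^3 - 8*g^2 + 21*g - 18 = (g - 3)*(g^2 - 5*g + 6) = (g - 3)*(g - 2)*(g - 3)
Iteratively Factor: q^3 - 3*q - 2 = (q + 1)*(q^2 - q - 2) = (q + 1)^2*(q - 2)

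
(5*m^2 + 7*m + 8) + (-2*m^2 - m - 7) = 3*m^2 + 6*m + 1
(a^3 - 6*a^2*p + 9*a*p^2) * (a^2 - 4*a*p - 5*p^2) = a^5 - 10*a^4*p + 28*a^3*p^2 - 6*a^2*p^3 - 45*a*p^4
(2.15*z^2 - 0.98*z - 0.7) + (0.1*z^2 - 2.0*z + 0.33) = 2.25*z^2 - 2.98*z - 0.37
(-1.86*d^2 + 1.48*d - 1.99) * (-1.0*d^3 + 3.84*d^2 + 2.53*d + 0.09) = 1.86*d^5 - 8.6224*d^4 + 2.9674*d^3 - 4.0646*d^2 - 4.9015*d - 0.1791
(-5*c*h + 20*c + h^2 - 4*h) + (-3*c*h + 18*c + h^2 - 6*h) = -8*c*h + 38*c + 2*h^2 - 10*h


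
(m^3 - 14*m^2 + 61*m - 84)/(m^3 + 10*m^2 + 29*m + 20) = (m^3 - 14*m^2 + 61*m - 84)/(m^3 + 10*m^2 + 29*m + 20)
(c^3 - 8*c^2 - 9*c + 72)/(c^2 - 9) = c - 8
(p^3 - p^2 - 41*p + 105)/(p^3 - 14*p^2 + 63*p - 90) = (p + 7)/(p - 6)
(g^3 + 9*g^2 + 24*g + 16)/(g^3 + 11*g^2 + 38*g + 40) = (g^2 + 5*g + 4)/(g^2 + 7*g + 10)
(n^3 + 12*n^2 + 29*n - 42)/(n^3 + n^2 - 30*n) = (n^2 + 6*n - 7)/(n*(n - 5))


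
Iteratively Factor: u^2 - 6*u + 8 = (u - 2)*(u - 4)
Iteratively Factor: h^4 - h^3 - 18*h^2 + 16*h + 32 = (h + 4)*(h^3 - 5*h^2 + 2*h + 8) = (h - 4)*(h + 4)*(h^2 - h - 2) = (h - 4)*(h + 1)*(h + 4)*(h - 2)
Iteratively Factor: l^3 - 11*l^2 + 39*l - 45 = (l - 3)*(l^2 - 8*l + 15) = (l - 3)^2*(l - 5)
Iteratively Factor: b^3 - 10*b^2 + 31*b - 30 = (b - 5)*(b^2 - 5*b + 6) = (b - 5)*(b - 2)*(b - 3)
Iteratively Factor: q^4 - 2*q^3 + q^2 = (q - 1)*(q^3 - q^2) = q*(q - 1)*(q^2 - q) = q^2*(q - 1)*(q - 1)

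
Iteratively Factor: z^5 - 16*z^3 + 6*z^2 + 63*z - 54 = (z + 3)*(z^4 - 3*z^3 - 7*z^2 + 27*z - 18) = (z - 3)*(z + 3)*(z^3 - 7*z + 6) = (z - 3)*(z + 3)^2*(z^2 - 3*z + 2) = (z - 3)*(z - 2)*(z + 3)^2*(z - 1)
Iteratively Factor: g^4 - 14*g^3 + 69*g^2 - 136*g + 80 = (g - 5)*(g^3 - 9*g^2 + 24*g - 16) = (g - 5)*(g - 4)*(g^2 - 5*g + 4) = (g - 5)*(g - 4)*(g - 1)*(g - 4)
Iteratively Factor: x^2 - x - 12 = (x - 4)*(x + 3)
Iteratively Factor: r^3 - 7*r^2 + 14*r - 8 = (r - 1)*(r^2 - 6*r + 8) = (r - 2)*(r - 1)*(r - 4)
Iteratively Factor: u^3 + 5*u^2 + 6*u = (u + 2)*(u^2 + 3*u) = u*(u + 2)*(u + 3)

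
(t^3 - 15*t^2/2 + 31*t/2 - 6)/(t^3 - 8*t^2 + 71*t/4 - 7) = 2*(t - 3)/(2*t - 7)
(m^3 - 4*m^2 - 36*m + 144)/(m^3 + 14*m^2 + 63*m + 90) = (m^2 - 10*m + 24)/(m^2 + 8*m + 15)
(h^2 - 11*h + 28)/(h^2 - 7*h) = (h - 4)/h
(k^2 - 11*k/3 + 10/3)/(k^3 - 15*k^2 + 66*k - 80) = (k - 5/3)/(k^2 - 13*k + 40)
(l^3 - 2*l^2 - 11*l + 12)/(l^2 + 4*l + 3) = (l^2 - 5*l + 4)/(l + 1)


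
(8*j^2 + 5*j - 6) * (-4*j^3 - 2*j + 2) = -32*j^5 - 20*j^4 + 8*j^3 + 6*j^2 + 22*j - 12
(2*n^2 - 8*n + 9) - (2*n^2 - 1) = 10 - 8*n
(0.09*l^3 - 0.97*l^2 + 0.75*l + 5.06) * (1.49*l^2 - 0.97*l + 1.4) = 0.1341*l^5 - 1.5326*l^4 + 2.1844*l^3 + 5.4539*l^2 - 3.8582*l + 7.084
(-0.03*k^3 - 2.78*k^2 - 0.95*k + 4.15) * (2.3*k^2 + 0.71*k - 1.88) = -0.069*k^5 - 6.4153*k^4 - 4.1024*k^3 + 14.0969*k^2 + 4.7325*k - 7.802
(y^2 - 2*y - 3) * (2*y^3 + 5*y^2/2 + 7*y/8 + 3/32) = 2*y^5 - 3*y^4/2 - 81*y^3/8 - 293*y^2/32 - 45*y/16 - 9/32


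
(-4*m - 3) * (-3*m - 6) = 12*m^2 + 33*m + 18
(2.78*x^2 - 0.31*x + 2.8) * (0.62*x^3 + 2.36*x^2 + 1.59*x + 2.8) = 1.7236*x^5 + 6.3686*x^4 + 5.4246*x^3 + 13.8991*x^2 + 3.584*x + 7.84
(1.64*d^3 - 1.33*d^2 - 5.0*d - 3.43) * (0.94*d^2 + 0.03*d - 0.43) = 1.5416*d^5 - 1.201*d^4 - 5.4451*d^3 - 2.8023*d^2 + 2.0471*d + 1.4749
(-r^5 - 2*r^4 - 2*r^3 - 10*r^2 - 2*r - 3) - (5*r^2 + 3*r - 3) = -r^5 - 2*r^4 - 2*r^3 - 15*r^2 - 5*r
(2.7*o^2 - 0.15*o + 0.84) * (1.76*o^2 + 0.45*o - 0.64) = 4.752*o^4 + 0.951*o^3 - 0.3171*o^2 + 0.474*o - 0.5376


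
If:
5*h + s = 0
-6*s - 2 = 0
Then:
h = 1/15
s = -1/3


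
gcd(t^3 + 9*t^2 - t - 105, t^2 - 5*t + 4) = 1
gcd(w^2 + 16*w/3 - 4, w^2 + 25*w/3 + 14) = w + 6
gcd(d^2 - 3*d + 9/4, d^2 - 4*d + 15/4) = d - 3/2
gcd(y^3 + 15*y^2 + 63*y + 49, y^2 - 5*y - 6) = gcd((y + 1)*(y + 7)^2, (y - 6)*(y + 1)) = y + 1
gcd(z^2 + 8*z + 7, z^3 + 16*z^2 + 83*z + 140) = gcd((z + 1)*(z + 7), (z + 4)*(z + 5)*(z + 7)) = z + 7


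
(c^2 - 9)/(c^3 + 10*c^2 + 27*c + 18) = (c - 3)/(c^2 + 7*c + 6)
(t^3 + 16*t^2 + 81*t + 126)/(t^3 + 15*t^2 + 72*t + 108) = (t + 7)/(t + 6)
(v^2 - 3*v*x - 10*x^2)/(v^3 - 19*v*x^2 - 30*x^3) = 1/(v + 3*x)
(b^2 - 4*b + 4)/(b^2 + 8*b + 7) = (b^2 - 4*b + 4)/(b^2 + 8*b + 7)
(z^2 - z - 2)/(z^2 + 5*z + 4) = (z - 2)/(z + 4)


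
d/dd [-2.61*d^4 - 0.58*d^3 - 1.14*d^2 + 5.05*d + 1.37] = -10.44*d^3 - 1.74*d^2 - 2.28*d + 5.05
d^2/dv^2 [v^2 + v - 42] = 2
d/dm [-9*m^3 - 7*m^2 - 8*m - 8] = -27*m^2 - 14*m - 8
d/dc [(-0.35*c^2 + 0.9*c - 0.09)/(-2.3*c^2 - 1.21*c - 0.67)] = (2.4935*c^2 + 0.055*c - 0.7119)/(5.29*c^4 + 5.566*c^3 + 4.5461*c^2 + 1.6214*c + 0.4489)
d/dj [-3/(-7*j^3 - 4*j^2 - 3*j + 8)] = 3*(-21*j^2 - 8*j - 3)/(7*j^3 + 4*j^2 + 3*j - 8)^2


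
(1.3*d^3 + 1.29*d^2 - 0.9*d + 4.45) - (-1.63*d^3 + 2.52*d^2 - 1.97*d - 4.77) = 2.93*d^3 - 1.23*d^2 + 1.07*d + 9.22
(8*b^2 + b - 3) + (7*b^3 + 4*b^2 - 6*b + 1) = 7*b^3 + 12*b^2 - 5*b - 2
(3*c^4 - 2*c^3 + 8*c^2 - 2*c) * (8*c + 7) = 24*c^5 + 5*c^4 + 50*c^3 + 40*c^2 - 14*c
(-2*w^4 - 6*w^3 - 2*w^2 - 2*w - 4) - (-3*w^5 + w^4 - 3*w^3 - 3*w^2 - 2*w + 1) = 3*w^5 - 3*w^4 - 3*w^3 + w^2 - 5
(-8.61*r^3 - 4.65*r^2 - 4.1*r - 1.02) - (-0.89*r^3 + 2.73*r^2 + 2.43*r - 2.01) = -7.72*r^3 - 7.38*r^2 - 6.53*r + 0.99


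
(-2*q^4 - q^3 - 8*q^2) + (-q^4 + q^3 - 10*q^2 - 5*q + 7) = -3*q^4 - 18*q^2 - 5*q + 7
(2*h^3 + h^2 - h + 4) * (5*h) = 10*h^4 + 5*h^3 - 5*h^2 + 20*h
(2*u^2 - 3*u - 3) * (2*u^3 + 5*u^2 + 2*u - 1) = 4*u^5 + 4*u^4 - 17*u^3 - 23*u^2 - 3*u + 3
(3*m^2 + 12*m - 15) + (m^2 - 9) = 4*m^2 + 12*m - 24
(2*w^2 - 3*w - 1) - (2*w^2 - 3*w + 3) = -4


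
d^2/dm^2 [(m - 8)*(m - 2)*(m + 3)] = 6*m - 14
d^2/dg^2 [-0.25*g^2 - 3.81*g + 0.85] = -0.500000000000000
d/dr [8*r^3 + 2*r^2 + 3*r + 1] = 24*r^2 + 4*r + 3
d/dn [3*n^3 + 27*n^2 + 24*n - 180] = 9*n^2 + 54*n + 24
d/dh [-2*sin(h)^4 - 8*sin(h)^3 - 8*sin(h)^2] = -8*(sin(h)^2 + 3*sin(h) + 2)*sin(h)*cos(h)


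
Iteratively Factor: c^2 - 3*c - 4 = (c + 1)*(c - 4)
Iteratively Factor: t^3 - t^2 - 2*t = (t - 2)*(t^2 + t) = t*(t - 2)*(t + 1)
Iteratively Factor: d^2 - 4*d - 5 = (d - 5)*(d + 1)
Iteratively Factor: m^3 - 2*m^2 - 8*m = (m - 4)*(m^2 + 2*m) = m*(m - 4)*(m + 2)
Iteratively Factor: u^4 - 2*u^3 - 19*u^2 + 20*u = (u + 4)*(u^3 - 6*u^2 + 5*u) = (u - 1)*(u + 4)*(u^2 - 5*u) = (u - 5)*(u - 1)*(u + 4)*(u)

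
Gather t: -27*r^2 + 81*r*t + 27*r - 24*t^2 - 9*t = -27*r^2 + 27*r - 24*t^2 + t*(81*r - 9)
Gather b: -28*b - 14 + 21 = 7 - 28*b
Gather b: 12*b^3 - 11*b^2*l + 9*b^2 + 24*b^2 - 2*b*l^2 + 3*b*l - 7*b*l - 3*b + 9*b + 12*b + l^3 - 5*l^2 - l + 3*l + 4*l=12*b^3 + b^2*(33 - 11*l) + b*(-2*l^2 - 4*l + 18) + l^3 - 5*l^2 + 6*l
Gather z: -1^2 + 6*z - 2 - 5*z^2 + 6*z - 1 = -5*z^2 + 12*z - 4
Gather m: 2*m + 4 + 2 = 2*m + 6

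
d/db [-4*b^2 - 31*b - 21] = -8*b - 31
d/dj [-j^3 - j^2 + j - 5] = -3*j^2 - 2*j + 1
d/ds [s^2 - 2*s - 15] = 2*s - 2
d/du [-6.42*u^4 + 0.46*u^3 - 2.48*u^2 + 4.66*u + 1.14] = -25.68*u^3 + 1.38*u^2 - 4.96*u + 4.66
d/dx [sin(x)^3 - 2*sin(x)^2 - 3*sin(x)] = -4*sin(x)*cos(x) - 3*cos(x)^3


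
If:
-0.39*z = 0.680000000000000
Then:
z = -1.74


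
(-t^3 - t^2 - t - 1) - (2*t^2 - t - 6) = -t^3 - 3*t^2 + 5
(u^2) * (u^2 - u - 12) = u^4 - u^3 - 12*u^2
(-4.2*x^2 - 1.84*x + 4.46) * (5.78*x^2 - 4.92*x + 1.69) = -24.276*x^4 + 10.0288*x^3 + 27.7336*x^2 - 25.0528*x + 7.5374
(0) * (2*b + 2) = 0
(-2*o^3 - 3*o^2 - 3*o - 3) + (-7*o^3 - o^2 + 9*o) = -9*o^3 - 4*o^2 + 6*o - 3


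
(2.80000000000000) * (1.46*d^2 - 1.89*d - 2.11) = 4.088*d^2 - 5.292*d - 5.908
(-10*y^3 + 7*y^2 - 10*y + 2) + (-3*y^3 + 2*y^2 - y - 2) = -13*y^3 + 9*y^2 - 11*y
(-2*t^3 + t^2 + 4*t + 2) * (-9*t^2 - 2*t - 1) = 18*t^5 - 5*t^4 - 36*t^3 - 27*t^2 - 8*t - 2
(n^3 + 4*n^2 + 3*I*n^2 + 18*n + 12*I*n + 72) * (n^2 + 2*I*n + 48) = n^5 + 4*n^4 + 5*I*n^4 + 60*n^3 + 20*I*n^3 + 240*n^2 + 180*I*n^2 + 864*n + 720*I*n + 3456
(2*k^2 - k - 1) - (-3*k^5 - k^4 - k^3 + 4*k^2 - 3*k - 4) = 3*k^5 + k^4 + k^3 - 2*k^2 + 2*k + 3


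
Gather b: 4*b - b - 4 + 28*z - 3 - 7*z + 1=3*b + 21*z - 6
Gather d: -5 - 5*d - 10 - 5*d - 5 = -10*d - 20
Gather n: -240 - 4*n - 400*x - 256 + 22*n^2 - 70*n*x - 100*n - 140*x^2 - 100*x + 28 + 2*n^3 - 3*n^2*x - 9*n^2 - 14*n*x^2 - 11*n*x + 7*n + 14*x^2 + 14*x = 2*n^3 + n^2*(13 - 3*x) + n*(-14*x^2 - 81*x - 97) - 126*x^2 - 486*x - 468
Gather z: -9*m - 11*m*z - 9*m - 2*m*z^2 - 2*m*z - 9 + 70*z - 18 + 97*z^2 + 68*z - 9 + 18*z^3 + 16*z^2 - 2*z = -18*m + 18*z^3 + z^2*(113 - 2*m) + z*(136 - 13*m) - 36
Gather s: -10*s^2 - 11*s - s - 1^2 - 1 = -10*s^2 - 12*s - 2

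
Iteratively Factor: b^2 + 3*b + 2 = (b + 1)*(b + 2)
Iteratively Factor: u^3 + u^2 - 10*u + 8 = (u - 2)*(u^2 + 3*u - 4) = (u - 2)*(u + 4)*(u - 1)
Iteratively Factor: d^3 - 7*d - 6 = (d + 2)*(d^2 - 2*d - 3) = (d - 3)*(d + 2)*(d + 1)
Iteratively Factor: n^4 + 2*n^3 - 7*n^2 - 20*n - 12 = (n + 2)*(n^3 - 7*n - 6) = (n + 1)*(n + 2)*(n^2 - n - 6) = (n + 1)*(n + 2)^2*(n - 3)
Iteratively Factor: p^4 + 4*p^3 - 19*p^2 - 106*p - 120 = (p + 3)*(p^3 + p^2 - 22*p - 40) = (p + 3)*(p + 4)*(p^2 - 3*p - 10) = (p - 5)*(p + 3)*(p + 4)*(p + 2)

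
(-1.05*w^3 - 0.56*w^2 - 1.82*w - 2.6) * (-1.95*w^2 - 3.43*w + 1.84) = 2.0475*w^5 + 4.6935*w^4 + 3.5378*w^3 + 10.2822*w^2 + 5.5692*w - 4.784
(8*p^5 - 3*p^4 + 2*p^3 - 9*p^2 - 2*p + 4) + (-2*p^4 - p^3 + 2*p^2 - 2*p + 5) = 8*p^5 - 5*p^4 + p^3 - 7*p^2 - 4*p + 9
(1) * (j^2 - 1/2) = j^2 - 1/2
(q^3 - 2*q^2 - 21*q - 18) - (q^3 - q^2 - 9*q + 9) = -q^2 - 12*q - 27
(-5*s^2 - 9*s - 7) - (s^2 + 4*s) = -6*s^2 - 13*s - 7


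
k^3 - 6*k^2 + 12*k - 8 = (k - 2)^3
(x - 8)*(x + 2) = x^2 - 6*x - 16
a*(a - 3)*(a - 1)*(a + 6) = a^4 + 2*a^3 - 21*a^2 + 18*a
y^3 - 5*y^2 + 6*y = y*(y - 3)*(y - 2)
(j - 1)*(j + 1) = j^2 - 1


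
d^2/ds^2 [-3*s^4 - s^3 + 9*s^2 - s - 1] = -36*s^2 - 6*s + 18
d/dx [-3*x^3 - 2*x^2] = x*(-9*x - 4)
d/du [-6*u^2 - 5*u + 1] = -12*u - 5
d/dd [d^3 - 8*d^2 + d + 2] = 3*d^2 - 16*d + 1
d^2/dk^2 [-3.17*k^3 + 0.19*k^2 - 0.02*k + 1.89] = 0.38 - 19.02*k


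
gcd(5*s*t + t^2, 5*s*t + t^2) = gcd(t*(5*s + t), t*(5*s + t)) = 5*s*t + t^2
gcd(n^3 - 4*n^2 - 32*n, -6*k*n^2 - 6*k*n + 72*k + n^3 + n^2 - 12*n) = n + 4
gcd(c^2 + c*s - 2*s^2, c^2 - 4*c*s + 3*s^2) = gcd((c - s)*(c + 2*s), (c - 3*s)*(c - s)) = -c + s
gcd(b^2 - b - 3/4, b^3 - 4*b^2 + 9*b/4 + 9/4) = b^2 - b - 3/4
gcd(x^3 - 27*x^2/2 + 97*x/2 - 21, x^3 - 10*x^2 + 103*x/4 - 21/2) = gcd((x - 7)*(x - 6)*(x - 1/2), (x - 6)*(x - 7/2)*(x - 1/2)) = x^2 - 13*x/2 + 3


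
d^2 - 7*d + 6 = (d - 6)*(d - 1)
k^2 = k^2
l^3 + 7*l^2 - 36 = (l - 2)*(l + 3)*(l + 6)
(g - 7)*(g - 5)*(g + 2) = g^3 - 10*g^2 + 11*g + 70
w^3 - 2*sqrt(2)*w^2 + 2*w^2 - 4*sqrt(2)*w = w*(w + 2)*(w - 2*sqrt(2))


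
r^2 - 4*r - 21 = (r - 7)*(r + 3)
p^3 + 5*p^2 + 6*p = p*(p + 2)*(p + 3)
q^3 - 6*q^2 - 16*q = q*(q - 8)*(q + 2)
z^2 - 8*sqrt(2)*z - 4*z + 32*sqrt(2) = (z - 4)*(z - 8*sqrt(2))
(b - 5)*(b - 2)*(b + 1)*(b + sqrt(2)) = b^4 - 6*b^3 + sqrt(2)*b^3 - 6*sqrt(2)*b^2 + 3*b^2 + 3*sqrt(2)*b + 10*b + 10*sqrt(2)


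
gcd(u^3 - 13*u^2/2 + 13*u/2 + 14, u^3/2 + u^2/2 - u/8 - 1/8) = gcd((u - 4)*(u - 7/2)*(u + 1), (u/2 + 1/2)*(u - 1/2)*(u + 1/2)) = u + 1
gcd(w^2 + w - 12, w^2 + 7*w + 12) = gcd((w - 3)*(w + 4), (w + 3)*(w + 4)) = w + 4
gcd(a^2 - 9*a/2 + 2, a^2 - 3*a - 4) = a - 4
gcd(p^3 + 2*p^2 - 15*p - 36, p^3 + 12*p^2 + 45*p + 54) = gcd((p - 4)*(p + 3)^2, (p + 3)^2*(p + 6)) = p^2 + 6*p + 9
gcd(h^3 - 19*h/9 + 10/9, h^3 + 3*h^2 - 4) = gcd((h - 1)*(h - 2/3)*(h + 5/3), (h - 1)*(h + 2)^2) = h - 1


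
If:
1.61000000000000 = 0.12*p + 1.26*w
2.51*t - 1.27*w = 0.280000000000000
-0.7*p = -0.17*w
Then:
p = 0.30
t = 0.74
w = 1.25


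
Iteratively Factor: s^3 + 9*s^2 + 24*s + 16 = (s + 4)*(s^2 + 5*s + 4) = (s + 1)*(s + 4)*(s + 4)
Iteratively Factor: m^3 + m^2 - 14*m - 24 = (m - 4)*(m^2 + 5*m + 6) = (m - 4)*(m + 3)*(m + 2)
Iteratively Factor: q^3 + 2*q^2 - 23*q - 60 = (q + 4)*(q^2 - 2*q - 15) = (q - 5)*(q + 4)*(q + 3)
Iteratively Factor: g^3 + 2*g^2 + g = (g + 1)*(g^2 + g) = g*(g + 1)*(g + 1)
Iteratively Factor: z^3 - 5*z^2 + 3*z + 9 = (z - 3)*(z^2 - 2*z - 3) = (z - 3)^2*(z + 1)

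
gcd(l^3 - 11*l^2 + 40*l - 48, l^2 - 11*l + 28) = l - 4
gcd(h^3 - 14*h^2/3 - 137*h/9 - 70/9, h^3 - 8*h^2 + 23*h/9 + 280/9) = h^2 - 16*h/3 - 35/3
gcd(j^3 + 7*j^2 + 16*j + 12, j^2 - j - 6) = j + 2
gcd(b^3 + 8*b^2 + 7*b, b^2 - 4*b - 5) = b + 1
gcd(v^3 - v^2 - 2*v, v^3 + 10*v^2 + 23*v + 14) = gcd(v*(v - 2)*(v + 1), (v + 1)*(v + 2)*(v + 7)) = v + 1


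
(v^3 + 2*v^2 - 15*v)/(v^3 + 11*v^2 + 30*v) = (v - 3)/(v + 6)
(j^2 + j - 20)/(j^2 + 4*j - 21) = (j^2 + j - 20)/(j^2 + 4*j - 21)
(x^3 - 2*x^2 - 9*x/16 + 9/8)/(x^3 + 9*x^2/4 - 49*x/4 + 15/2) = (x + 3/4)/(x + 5)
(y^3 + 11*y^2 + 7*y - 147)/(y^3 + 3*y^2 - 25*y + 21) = (y + 7)/(y - 1)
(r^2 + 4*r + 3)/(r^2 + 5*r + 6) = (r + 1)/(r + 2)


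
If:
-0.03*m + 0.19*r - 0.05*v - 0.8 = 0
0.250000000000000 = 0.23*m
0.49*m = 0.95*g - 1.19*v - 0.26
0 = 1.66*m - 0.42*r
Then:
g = 0.42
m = 1.09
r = 4.30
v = -0.33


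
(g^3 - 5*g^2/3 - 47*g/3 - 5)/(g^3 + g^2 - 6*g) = (3*g^2 - 14*g - 5)/(3*g*(g - 2))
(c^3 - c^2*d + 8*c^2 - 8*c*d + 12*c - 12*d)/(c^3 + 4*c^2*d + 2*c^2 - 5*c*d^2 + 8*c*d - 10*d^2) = (c + 6)/(c + 5*d)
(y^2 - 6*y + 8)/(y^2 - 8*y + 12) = (y - 4)/(y - 6)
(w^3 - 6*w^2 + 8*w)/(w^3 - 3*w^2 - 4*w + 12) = w*(w - 4)/(w^2 - w - 6)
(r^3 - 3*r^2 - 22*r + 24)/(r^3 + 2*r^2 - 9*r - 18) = (r^3 - 3*r^2 - 22*r + 24)/(r^3 + 2*r^2 - 9*r - 18)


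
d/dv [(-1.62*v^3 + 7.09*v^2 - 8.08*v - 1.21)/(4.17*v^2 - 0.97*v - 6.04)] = (-6.7554*v^4 + 3.1428*v^3 + 56.1707*v^2 - 75.5558*v + 47.6295)/(17.3889*v^4 - 8.0898*v^3 - 49.4327*v^2 + 11.7176*v + 36.4816)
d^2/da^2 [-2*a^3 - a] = -12*a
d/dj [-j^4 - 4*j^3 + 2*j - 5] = -4*j^3 - 12*j^2 + 2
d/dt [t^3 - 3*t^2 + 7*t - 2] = 3*t^2 - 6*t + 7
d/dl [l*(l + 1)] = 2*l + 1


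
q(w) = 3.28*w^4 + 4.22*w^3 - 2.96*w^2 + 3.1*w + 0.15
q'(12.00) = 24426.46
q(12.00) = 74917.35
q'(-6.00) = -2339.54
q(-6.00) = 3214.35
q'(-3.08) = -241.91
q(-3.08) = 134.39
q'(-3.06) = -236.16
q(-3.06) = 129.61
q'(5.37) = 2368.07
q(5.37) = 3312.46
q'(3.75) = 850.81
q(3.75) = 841.32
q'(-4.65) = -1014.78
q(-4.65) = 1030.94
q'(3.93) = 971.73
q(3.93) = 1005.19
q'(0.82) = 13.99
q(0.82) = 4.51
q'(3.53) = 717.07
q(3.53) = 669.13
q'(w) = 13.12*w^3 + 12.66*w^2 - 5.92*w + 3.1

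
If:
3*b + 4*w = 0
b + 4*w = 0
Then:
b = 0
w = 0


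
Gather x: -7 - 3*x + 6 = -3*x - 1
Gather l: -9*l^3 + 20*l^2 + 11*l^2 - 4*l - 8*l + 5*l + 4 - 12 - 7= -9*l^3 + 31*l^2 - 7*l - 15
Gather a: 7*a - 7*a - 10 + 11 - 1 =0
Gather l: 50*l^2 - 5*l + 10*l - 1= 50*l^2 + 5*l - 1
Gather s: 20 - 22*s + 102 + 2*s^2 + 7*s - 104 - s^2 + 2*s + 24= s^2 - 13*s + 42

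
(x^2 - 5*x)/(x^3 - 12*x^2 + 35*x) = 1/(x - 7)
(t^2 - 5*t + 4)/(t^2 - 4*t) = (t - 1)/t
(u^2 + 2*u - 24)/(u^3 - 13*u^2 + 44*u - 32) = (u + 6)/(u^2 - 9*u + 8)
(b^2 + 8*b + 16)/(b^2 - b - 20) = (b + 4)/(b - 5)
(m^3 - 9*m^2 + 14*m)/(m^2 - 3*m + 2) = m*(m - 7)/(m - 1)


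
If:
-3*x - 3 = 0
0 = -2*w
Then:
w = 0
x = -1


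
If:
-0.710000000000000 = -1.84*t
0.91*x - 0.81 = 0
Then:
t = 0.39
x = 0.89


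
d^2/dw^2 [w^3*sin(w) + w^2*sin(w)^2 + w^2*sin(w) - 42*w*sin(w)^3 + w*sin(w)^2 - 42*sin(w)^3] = -w^3*sin(w) - w^2*sin(w) + 6*w^2*cos(w) + 2*w^2*cos(2*w) + 75*w*sin(w)/2 + 4*w*sin(2*w) - 189*w*sin(3*w)/2 + 4*w*cos(w) + 2*w*cos(2*w) + 67*sin(w)/2 + 2*sin(2*w) - 189*sin(3*w)/2 - 63*cos(w) - cos(2*w) + 63*cos(3*w) + 1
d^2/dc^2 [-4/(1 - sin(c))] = -(4*sin(c) + 8)/(sin(c) - 1)^2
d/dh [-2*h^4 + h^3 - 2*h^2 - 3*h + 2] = -8*h^3 + 3*h^2 - 4*h - 3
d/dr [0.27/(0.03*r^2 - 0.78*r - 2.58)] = (0.2106 - 0.0162*r)/(-0.03*r^2 + 0.78*r + 2.58)^2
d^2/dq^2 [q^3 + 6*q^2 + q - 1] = 6*q + 12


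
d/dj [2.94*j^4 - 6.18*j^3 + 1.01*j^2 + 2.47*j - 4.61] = 11.76*j^3 - 18.54*j^2 + 2.02*j + 2.47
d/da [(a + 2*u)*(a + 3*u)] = 2*a + 5*u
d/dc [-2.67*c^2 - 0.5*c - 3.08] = -5.34*c - 0.5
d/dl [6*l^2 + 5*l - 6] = 12*l + 5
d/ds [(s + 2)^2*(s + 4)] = (s + 2)*(3*s + 10)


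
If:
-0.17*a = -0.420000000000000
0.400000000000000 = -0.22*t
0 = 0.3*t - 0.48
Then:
No Solution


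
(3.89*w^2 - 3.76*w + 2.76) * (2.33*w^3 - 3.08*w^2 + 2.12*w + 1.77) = 9.0637*w^5 - 20.742*w^4 + 26.2584*w^3 - 9.5867*w^2 - 0.804*w + 4.8852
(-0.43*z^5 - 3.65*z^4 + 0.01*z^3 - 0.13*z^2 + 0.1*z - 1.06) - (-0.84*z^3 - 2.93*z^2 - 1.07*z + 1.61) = -0.43*z^5 - 3.65*z^4 + 0.85*z^3 + 2.8*z^2 + 1.17*z - 2.67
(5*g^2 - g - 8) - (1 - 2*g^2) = 7*g^2 - g - 9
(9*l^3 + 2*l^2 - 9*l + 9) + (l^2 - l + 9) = 9*l^3 + 3*l^2 - 10*l + 18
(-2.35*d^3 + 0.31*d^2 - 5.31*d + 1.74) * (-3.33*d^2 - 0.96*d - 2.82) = 7.8255*d^5 + 1.2237*d^4 + 24.0117*d^3 - 1.5708*d^2 + 13.3038*d - 4.9068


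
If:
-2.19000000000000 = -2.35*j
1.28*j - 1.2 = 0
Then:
No Solution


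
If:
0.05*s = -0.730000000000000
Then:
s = -14.60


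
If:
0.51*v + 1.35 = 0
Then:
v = -2.65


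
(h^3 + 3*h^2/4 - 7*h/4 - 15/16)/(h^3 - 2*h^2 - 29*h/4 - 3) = (h - 5/4)/(h - 4)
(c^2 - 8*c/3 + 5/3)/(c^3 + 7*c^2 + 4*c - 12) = (c - 5/3)/(c^2 + 8*c + 12)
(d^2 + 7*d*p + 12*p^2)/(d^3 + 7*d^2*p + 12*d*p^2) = 1/d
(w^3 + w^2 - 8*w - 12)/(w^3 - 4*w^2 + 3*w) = (w^2 + 4*w + 4)/(w*(w - 1))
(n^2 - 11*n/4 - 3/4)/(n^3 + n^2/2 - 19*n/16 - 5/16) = 4*(n - 3)/(4*n^2 + n - 5)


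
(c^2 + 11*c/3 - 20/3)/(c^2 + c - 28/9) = 3*(c + 5)/(3*c + 7)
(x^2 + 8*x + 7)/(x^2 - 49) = (x + 1)/(x - 7)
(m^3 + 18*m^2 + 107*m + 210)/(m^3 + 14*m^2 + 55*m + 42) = (m + 5)/(m + 1)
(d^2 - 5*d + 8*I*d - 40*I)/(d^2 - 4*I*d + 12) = (d^2 + d*(-5 + 8*I) - 40*I)/(d^2 - 4*I*d + 12)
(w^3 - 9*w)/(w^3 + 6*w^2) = (w^2 - 9)/(w*(w + 6))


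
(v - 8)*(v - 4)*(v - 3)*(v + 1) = v^4 - 14*v^3 + 53*v^2 - 28*v - 96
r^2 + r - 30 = (r - 5)*(r + 6)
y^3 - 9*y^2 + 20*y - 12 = (y - 6)*(y - 2)*(y - 1)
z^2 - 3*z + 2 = (z - 2)*(z - 1)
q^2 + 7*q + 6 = (q + 1)*(q + 6)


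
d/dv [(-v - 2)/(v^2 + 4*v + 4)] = 1/(v^2 + 4*v + 4)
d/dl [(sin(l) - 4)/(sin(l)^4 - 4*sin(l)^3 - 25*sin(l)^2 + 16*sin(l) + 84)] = (-3*sin(l)^4 + 24*sin(l)^3 - 23*sin(l)^2 - 200*sin(l) + 148)*cos(l)/(sin(l)^4 - 4*sin(l)^3 - 25*sin(l)^2 + 16*sin(l) + 84)^2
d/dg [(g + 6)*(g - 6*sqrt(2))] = 2*g - 6*sqrt(2) + 6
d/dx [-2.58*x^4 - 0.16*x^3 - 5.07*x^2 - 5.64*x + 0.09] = -10.32*x^3 - 0.48*x^2 - 10.14*x - 5.64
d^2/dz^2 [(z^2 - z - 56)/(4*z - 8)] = -27/(z^3 - 6*z^2 + 12*z - 8)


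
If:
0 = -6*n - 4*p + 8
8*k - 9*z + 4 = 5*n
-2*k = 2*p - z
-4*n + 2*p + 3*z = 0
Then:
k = -40/7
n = -8/7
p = 26/7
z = -4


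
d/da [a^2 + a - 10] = 2*a + 1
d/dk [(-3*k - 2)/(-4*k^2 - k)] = 2*(-6*k^2 - 8*k - 1)/(k^2*(16*k^2 + 8*k + 1))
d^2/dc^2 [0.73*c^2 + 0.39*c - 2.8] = 1.46000000000000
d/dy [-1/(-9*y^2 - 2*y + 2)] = 2*(-9*y - 1)/(9*y^2 + 2*y - 2)^2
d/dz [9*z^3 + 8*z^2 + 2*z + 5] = 27*z^2 + 16*z + 2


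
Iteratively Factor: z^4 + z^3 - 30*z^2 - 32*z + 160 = (z + 4)*(z^3 - 3*z^2 - 18*z + 40) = (z + 4)^2*(z^2 - 7*z + 10) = (z - 5)*(z + 4)^2*(z - 2)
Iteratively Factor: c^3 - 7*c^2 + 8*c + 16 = (c - 4)*(c^2 - 3*c - 4) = (c - 4)*(c + 1)*(c - 4)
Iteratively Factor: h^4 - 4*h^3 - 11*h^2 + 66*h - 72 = (h - 3)*(h^3 - h^2 - 14*h + 24) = (h - 3)*(h - 2)*(h^2 + h - 12) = (h - 3)^2*(h - 2)*(h + 4)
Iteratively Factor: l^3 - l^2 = (l)*(l^2 - l) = l^2*(l - 1)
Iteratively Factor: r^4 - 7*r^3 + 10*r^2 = (r - 2)*(r^3 - 5*r^2) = r*(r - 2)*(r^2 - 5*r) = r^2*(r - 2)*(r - 5)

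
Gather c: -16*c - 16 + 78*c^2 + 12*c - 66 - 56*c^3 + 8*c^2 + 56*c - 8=-56*c^3 + 86*c^2 + 52*c - 90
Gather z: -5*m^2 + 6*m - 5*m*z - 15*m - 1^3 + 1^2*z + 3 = -5*m^2 - 9*m + z*(1 - 5*m) + 2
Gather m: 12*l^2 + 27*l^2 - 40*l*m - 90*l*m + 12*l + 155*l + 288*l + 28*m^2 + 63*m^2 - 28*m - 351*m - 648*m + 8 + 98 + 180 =39*l^2 + 455*l + 91*m^2 + m*(-130*l - 1027) + 286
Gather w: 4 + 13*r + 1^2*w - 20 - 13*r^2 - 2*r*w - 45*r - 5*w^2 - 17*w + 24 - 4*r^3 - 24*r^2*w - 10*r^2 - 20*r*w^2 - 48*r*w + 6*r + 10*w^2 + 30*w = -4*r^3 - 23*r^2 - 26*r + w^2*(5 - 20*r) + w*(-24*r^2 - 50*r + 14) + 8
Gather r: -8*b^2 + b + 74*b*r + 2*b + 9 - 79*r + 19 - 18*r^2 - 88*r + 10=-8*b^2 + 3*b - 18*r^2 + r*(74*b - 167) + 38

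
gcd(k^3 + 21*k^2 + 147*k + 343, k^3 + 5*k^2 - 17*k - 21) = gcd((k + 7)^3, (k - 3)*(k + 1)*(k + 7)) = k + 7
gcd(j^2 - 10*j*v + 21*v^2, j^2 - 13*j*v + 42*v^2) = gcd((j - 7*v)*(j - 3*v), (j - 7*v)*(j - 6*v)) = -j + 7*v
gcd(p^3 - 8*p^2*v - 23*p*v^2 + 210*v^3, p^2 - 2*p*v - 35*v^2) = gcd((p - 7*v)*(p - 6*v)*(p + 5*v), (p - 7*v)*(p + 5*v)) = p^2 - 2*p*v - 35*v^2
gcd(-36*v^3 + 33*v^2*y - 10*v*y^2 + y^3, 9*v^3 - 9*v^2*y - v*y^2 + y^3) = -3*v + y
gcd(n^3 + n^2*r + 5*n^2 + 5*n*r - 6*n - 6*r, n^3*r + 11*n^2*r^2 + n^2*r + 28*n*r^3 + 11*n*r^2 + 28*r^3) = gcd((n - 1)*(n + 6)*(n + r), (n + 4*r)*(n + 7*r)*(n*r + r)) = 1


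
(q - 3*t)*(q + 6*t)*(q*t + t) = q^3*t + 3*q^2*t^2 + q^2*t - 18*q*t^3 + 3*q*t^2 - 18*t^3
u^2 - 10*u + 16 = (u - 8)*(u - 2)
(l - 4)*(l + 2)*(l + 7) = l^3 + 5*l^2 - 22*l - 56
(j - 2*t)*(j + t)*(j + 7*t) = j^3 + 6*j^2*t - 9*j*t^2 - 14*t^3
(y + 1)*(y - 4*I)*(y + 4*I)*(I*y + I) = I*y^4 + 2*I*y^3 + 17*I*y^2 + 32*I*y + 16*I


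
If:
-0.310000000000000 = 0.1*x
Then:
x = -3.10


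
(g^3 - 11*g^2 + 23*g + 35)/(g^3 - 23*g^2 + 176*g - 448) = (g^2 - 4*g - 5)/(g^2 - 16*g + 64)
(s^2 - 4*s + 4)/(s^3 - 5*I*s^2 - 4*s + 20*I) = (s - 2)/(s^2 + s*(2 - 5*I) - 10*I)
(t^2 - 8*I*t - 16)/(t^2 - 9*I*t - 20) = (t - 4*I)/(t - 5*I)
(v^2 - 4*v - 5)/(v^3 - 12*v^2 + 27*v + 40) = 1/(v - 8)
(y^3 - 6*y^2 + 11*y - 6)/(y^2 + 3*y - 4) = (y^2 - 5*y + 6)/(y + 4)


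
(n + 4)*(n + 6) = n^2 + 10*n + 24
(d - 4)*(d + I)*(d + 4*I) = d^3 - 4*d^2 + 5*I*d^2 - 4*d - 20*I*d + 16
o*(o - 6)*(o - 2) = o^3 - 8*o^2 + 12*o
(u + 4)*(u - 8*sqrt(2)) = u^2 - 8*sqrt(2)*u + 4*u - 32*sqrt(2)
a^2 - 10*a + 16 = (a - 8)*(a - 2)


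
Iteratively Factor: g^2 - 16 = (g - 4)*(g + 4)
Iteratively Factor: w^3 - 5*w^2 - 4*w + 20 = (w + 2)*(w^2 - 7*w + 10) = (w - 5)*(w + 2)*(w - 2)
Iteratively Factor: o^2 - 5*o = (o - 5)*(o)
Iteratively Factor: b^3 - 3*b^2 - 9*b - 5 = (b - 5)*(b^2 + 2*b + 1) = (b - 5)*(b + 1)*(b + 1)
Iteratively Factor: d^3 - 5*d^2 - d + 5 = (d - 1)*(d^2 - 4*d - 5) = (d - 5)*(d - 1)*(d + 1)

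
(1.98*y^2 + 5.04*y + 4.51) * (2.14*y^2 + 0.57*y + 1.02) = 4.2372*y^4 + 11.9142*y^3 + 14.5438*y^2 + 7.7115*y + 4.6002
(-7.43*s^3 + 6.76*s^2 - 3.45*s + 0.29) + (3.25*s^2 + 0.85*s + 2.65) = -7.43*s^3 + 10.01*s^2 - 2.6*s + 2.94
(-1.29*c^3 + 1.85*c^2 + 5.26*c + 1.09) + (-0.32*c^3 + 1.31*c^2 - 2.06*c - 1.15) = -1.61*c^3 + 3.16*c^2 + 3.2*c - 0.0599999999999998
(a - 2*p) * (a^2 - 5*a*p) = a^3 - 7*a^2*p + 10*a*p^2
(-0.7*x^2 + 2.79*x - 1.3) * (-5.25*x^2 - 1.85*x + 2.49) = 3.675*x^4 - 13.3525*x^3 - 0.0795000000000003*x^2 + 9.3521*x - 3.237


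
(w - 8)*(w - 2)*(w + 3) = w^3 - 7*w^2 - 14*w + 48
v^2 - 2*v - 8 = (v - 4)*(v + 2)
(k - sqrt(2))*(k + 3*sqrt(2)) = k^2 + 2*sqrt(2)*k - 6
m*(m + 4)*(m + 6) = m^3 + 10*m^2 + 24*m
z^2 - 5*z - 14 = (z - 7)*(z + 2)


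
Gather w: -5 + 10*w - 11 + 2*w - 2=12*w - 18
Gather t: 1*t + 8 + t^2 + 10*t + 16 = t^2 + 11*t + 24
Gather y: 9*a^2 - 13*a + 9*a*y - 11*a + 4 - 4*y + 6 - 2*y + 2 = 9*a^2 - 24*a + y*(9*a - 6) + 12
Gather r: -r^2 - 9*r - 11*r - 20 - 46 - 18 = -r^2 - 20*r - 84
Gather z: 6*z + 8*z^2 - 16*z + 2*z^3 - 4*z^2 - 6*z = 2*z^3 + 4*z^2 - 16*z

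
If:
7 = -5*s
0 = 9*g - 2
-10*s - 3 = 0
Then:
No Solution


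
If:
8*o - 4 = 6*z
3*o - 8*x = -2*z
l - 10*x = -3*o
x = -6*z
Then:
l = 60/209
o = 100/209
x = 36/209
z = -6/209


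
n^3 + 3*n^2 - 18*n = n*(n - 3)*(n + 6)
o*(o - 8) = o^2 - 8*o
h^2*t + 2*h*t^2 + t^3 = t*(h + t)^2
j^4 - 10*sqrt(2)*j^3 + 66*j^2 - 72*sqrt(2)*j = j*(j - 4*sqrt(2))*(j - 3*sqrt(2))^2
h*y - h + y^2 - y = (h + y)*(y - 1)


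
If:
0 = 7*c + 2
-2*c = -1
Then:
No Solution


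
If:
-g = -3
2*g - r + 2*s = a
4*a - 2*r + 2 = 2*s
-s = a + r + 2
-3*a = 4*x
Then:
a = -1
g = 3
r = 5/3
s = -8/3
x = 3/4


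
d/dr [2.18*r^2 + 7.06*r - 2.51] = 4.36*r + 7.06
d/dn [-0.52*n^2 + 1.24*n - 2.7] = 1.24 - 1.04*n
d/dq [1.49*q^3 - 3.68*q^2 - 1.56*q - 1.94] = 4.47*q^2 - 7.36*q - 1.56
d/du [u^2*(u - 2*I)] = u*(3*u - 4*I)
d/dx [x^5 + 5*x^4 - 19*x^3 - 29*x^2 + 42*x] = 5*x^4 + 20*x^3 - 57*x^2 - 58*x + 42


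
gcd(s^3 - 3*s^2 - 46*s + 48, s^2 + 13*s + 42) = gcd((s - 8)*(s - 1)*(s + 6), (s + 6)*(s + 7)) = s + 6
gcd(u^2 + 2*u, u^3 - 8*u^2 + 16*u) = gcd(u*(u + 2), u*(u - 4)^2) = u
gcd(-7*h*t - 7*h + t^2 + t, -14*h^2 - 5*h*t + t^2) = -7*h + t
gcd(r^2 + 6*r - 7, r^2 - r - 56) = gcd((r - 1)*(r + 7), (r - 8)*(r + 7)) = r + 7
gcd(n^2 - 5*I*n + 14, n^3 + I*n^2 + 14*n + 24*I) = n + 2*I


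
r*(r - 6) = r^2 - 6*r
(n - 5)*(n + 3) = n^2 - 2*n - 15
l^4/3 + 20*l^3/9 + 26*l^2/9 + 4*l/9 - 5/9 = (l/3 + 1/3)*(l - 1/3)*(l + 1)*(l + 5)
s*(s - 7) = s^2 - 7*s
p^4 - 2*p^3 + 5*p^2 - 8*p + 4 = (p - 2*I)*(p + 2*I)*(-I*p + I)*(I*p - I)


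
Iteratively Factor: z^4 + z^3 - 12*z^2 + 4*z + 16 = (z + 4)*(z^3 - 3*z^2 + 4) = (z - 2)*(z + 4)*(z^2 - z - 2) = (z - 2)*(z + 1)*(z + 4)*(z - 2)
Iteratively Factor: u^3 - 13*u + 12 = (u - 1)*(u^2 + u - 12) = (u - 1)*(u + 4)*(u - 3)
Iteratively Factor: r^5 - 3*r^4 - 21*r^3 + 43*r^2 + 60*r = (r + 4)*(r^4 - 7*r^3 + 7*r^2 + 15*r) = (r + 1)*(r + 4)*(r^3 - 8*r^2 + 15*r) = r*(r + 1)*(r + 4)*(r^2 - 8*r + 15) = r*(r - 5)*(r + 1)*(r + 4)*(r - 3)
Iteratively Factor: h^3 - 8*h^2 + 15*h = (h - 3)*(h^2 - 5*h) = h*(h - 3)*(h - 5)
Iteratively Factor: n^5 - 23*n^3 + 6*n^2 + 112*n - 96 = (n + 4)*(n^4 - 4*n^3 - 7*n^2 + 34*n - 24) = (n - 4)*(n + 4)*(n^3 - 7*n + 6) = (n - 4)*(n - 2)*(n + 4)*(n^2 + 2*n - 3) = (n - 4)*(n - 2)*(n + 3)*(n + 4)*(n - 1)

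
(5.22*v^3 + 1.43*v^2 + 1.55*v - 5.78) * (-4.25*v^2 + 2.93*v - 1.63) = -22.185*v^5 + 9.2171*v^4 - 10.9062*v^3 + 26.7756*v^2 - 19.4619*v + 9.4214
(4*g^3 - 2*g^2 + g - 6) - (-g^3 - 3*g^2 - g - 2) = 5*g^3 + g^2 + 2*g - 4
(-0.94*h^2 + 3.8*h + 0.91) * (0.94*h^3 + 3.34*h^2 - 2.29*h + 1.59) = -0.8836*h^5 + 0.4324*h^4 + 15.7*h^3 - 7.1572*h^2 + 3.9581*h + 1.4469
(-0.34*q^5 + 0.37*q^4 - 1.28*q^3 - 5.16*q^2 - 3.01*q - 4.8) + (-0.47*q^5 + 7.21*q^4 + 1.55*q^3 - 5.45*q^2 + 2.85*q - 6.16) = -0.81*q^5 + 7.58*q^4 + 0.27*q^3 - 10.61*q^2 - 0.16*q - 10.96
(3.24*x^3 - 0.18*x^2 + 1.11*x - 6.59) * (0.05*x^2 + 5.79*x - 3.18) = 0.162*x^5 + 18.7506*x^4 - 11.2899*x^3 + 6.6698*x^2 - 41.6859*x + 20.9562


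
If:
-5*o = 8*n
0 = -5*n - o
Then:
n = 0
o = 0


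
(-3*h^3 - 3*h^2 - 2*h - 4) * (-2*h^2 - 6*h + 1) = 6*h^5 + 24*h^4 + 19*h^3 + 17*h^2 + 22*h - 4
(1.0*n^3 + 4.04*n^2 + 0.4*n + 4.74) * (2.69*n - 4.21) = 2.69*n^4 + 6.6576*n^3 - 15.9324*n^2 + 11.0666*n - 19.9554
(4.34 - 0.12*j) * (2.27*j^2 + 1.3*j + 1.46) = -0.2724*j^3 + 9.6958*j^2 + 5.4668*j + 6.3364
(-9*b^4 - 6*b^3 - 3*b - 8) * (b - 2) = -9*b^5 + 12*b^4 + 12*b^3 - 3*b^2 - 2*b + 16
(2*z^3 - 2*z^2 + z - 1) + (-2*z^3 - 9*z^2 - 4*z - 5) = -11*z^2 - 3*z - 6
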